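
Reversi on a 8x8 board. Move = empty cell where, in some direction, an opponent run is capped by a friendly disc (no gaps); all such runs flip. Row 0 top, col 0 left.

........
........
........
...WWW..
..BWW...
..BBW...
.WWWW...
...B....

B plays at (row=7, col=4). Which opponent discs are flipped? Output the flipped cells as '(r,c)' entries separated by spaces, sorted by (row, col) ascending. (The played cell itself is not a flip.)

Answer: (6,3)

Derivation:
Dir NW: opp run (6,3) capped by B -> flip
Dir N: opp run (6,4) (5,4) (4,4) (3,4), next='.' -> no flip
Dir NE: first cell '.' (not opp) -> no flip
Dir W: first cell 'B' (not opp) -> no flip
Dir E: first cell '.' (not opp) -> no flip
Dir SW: edge -> no flip
Dir S: edge -> no flip
Dir SE: edge -> no flip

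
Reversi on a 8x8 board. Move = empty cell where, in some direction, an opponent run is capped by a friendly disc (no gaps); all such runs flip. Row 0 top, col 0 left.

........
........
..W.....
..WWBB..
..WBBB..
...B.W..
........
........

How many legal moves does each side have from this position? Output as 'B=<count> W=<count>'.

Answer: B=7 W=6

Derivation:
-- B to move --
(1,1): flips 2 -> legal
(1,2): no bracket -> illegal
(1,3): no bracket -> illegal
(2,1): flips 1 -> legal
(2,3): flips 1 -> legal
(2,4): no bracket -> illegal
(3,1): flips 3 -> legal
(4,1): flips 1 -> legal
(4,6): no bracket -> illegal
(5,1): no bracket -> illegal
(5,2): no bracket -> illegal
(5,4): no bracket -> illegal
(5,6): no bracket -> illegal
(6,4): no bracket -> illegal
(6,5): flips 1 -> legal
(6,6): flips 1 -> legal
B mobility = 7
-- W to move --
(2,3): no bracket -> illegal
(2,4): no bracket -> illegal
(2,5): flips 2 -> legal
(2,6): no bracket -> illegal
(3,6): flips 2 -> legal
(4,6): flips 3 -> legal
(5,2): no bracket -> illegal
(5,4): flips 1 -> legal
(5,6): no bracket -> illegal
(6,2): no bracket -> illegal
(6,3): flips 2 -> legal
(6,4): flips 1 -> legal
W mobility = 6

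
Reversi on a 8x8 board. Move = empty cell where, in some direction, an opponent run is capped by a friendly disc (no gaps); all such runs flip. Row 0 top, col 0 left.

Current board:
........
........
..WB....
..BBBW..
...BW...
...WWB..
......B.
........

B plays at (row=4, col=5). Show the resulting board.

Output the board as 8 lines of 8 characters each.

Answer: ........
........
..WB....
..BBBW..
...BBB..
...WWB..
......B.
........

Derivation:
Place B at (4,5); scan 8 dirs for brackets.
Dir NW: first cell 'B' (not opp) -> no flip
Dir N: opp run (3,5), next='.' -> no flip
Dir NE: first cell '.' (not opp) -> no flip
Dir W: opp run (4,4) capped by B -> flip
Dir E: first cell '.' (not opp) -> no flip
Dir SW: opp run (5,4), next='.' -> no flip
Dir S: first cell 'B' (not opp) -> no flip
Dir SE: first cell '.' (not opp) -> no flip
All flips: (4,4)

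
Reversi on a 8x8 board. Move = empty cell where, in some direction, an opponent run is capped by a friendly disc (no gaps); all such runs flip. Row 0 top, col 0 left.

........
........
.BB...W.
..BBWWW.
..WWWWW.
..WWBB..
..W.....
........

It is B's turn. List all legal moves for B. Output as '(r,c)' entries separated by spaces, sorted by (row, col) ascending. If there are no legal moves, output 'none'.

Answer: (2,4) (2,5) (2,7) (3,7) (5,1) (6,3) (7,2)

Derivation:
(1,5): no bracket -> illegal
(1,6): no bracket -> illegal
(1,7): no bracket -> illegal
(2,3): no bracket -> illegal
(2,4): flips 2 -> legal
(2,5): flips 2 -> legal
(2,7): flips 2 -> legal
(3,1): no bracket -> illegal
(3,7): flips 4 -> legal
(4,1): no bracket -> illegal
(4,7): no bracket -> illegal
(5,1): flips 3 -> legal
(5,6): no bracket -> illegal
(5,7): no bracket -> illegal
(6,1): no bracket -> illegal
(6,3): flips 2 -> legal
(6,4): no bracket -> illegal
(7,1): no bracket -> illegal
(7,2): flips 3 -> legal
(7,3): no bracket -> illegal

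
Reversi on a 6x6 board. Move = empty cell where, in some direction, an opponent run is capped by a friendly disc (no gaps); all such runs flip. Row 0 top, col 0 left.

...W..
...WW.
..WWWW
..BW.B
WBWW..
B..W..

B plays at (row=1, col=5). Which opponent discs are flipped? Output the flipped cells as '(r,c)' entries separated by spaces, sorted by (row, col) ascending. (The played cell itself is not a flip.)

Answer: (2,5)

Derivation:
Dir NW: first cell '.' (not opp) -> no flip
Dir N: first cell '.' (not opp) -> no flip
Dir NE: edge -> no flip
Dir W: opp run (1,4) (1,3), next='.' -> no flip
Dir E: edge -> no flip
Dir SW: opp run (2,4) (3,3) (4,2), next='.' -> no flip
Dir S: opp run (2,5) capped by B -> flip
Dir SE: edge -> no flip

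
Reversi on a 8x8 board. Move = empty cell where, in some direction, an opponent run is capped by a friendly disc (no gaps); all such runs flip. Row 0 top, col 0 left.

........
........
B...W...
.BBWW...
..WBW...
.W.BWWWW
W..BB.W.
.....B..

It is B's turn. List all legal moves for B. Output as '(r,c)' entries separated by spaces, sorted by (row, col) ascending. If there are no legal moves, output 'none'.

Answer: (1,4) (2,3) (2,5) (3,5) (4,1) (4,5) (4,6) (5,2) (6,5)

Derivation:
(1,3): no bracket -> illegal
(1,4): flips 4 -> legal
(1,5): no bracket -> illegal
(2,2): no bracket -> illegal
(2,3): flips 1 -> legal
(2,5): flips 1 -> legal
(3,5): flips 3 -> legal
(4,0): no bracket -> illegal
(4,1): flips 1 -> legal
(4,5): flips 2 -> legal
(4,6): flips 1 -> legal
(4,7): no bracket -> illegal
(5,0): no bracket -> illegal
(5,2): flips 1 -> legal
(6,1): no bracket -> illegal
(6,2): no bracket -> illegal
(6,5): flips 1 -> legal
(6,7): no bracket -> illegal
(7,0): no bracket -> illegal
(7,1): no bracket -> illegal
(7,6): no bracket -> illegal
(7,7): no bracket -> illegal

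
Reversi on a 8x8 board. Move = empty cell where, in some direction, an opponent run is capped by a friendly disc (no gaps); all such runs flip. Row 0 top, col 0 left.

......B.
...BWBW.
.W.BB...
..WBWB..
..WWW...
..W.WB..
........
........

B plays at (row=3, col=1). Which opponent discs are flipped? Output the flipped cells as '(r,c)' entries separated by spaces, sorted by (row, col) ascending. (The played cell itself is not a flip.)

Dir NW: first cell '.' (not opp) -> no flip
Dir N: opp run (2,1), next='.' -> no flip
Dir NE: first cell '.' (not opp) -> no flip
Dir W: first cell '.' (not opp) -> no flip
Dir E: opp run (3,2) capped by B -> flip
Dir SW: first cell '.' (not opp) -> no flip
Dir S: first cell '.' (not opp) -> no flip
Dir SE: opp run (4,2), next='.' -> no flip

Answer: (3,2)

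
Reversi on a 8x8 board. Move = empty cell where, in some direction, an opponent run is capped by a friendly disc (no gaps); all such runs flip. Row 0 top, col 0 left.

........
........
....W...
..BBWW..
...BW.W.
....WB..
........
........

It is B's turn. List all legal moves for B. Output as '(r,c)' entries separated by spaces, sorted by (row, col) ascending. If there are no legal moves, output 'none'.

Answer: (1,5) (2,5) (3,6) (3,7) (4,5) (5,3) (6,5)

Derivation:
(1,3): no bracket -> illegal
(1,4): no bracket -> illegal
(1,5): flips 1 -> legal
(2,3): no bracket -> illegal
(2,5): flips 1 -> legal
(2,6): no bracket -> illegal
(3,6): flips 2 -> legal
(3,7): flips 1 -> legal
(4,5): flips 1 -> legal
(4,7): no bracket -> illegal
(5,3): flips 1 -> legal
(5,6): no bracket -> illegal
(5,7): no bracket -> illegal
(6,3): no bracket -> illegal
(6,4): no bracket -> illegal
(6,5): flips 1 -> legal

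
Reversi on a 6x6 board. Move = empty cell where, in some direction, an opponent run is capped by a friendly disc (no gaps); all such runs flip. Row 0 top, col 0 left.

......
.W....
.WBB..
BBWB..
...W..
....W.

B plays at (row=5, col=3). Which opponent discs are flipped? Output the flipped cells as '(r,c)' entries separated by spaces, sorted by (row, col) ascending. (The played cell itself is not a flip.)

Dir NW: first cell '.' (not opp) -> no flip
Dir N: opp run (4,3) capped by B -> flip
Dir NE: first cell '.' (not opp) -> no flip
Dir W: first cell '.' (not opp) -> no flip
Dir E: opp run (5,4), next='.' -> no flip
Dir SW: edge -> no flip
Dir S: edge -> no flip
Dir SE: edge -> no flip

Answer: (4,3)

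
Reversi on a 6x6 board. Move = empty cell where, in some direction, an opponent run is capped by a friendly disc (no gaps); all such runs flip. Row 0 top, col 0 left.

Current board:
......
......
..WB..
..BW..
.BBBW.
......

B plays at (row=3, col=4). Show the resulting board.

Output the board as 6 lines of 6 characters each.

Answer: ......
......
..WB..
..BBB.
.BBBW.
......

Derivation:
Place B at (3,4); scan 8 dirs for brackets.
Dir NW: first cell 'B' (not opp) -> no flip
Dir N: first cell '.' (not opp) -> no flip
Dir NE: first cell '.' (not opp) -> no flip
Dir W: opp run (3,3) capped by B -> flip
Dir E: first cell '.' (not opp) -> no flip
Dir SW: first cell 'B' (not opp) -> no flip
Dir S: opp run (4,4), next='.' -> no flip
Dir SE: first cell '.' (not opp) -> no flip
All flips: (3,3)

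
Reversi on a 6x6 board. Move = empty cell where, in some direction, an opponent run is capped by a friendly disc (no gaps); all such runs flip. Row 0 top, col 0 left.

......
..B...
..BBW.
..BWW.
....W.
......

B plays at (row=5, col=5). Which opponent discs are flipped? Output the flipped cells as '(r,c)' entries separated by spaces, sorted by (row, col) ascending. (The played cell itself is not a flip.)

Dir NW: opp run (4,4) (3,3) capped by B -> flip
Dir N: first cell '.' (not opp) -> no flip
Dir NE: edge -> no flip
Dir W: first cell '.' (not opp) -> no flip
Dir E: edge -> no flip
Dir SW: edge -> no flip
Dir S: edge -> no flip
Dir SE: edge -> no flip

Answer: (3,3) (4,4)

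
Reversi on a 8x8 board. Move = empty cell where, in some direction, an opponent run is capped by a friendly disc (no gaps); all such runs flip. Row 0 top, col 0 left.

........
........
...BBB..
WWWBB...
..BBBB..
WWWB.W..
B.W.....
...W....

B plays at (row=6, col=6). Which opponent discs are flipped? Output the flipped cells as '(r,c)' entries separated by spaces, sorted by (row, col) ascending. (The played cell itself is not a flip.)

Answer: (5,5)

Derivation:
Dir NW: opp run (5,5) capped by B -> flip
Dir N: first cell '.' (not opp) -> no flip
Dir NE: first cell '.' (not opp) -> no flip
Dir W: first cell '.' (not opp) -> no flip
Dir E: first cell '.' (not opp) -> no flip
Dir SW: first cell '.' (not opp) -> no flip
Dir S: first cell '.' (not opp) -> no flip
Dir SE: first cell '.' (not opp) -> no flip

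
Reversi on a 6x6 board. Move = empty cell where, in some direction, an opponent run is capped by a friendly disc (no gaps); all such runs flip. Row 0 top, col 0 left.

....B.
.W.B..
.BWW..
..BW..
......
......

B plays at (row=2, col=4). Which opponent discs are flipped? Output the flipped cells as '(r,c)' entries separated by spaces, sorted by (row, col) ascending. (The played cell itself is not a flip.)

Answer: (2,2) (2,3)

Derivation:
Dir NW: first cell 'B' (not opp) -> no flip
Dir N: first cell '.' (not opp) -> no flip
Dir NE: first cell '.' (not opp) -> no flip
Dir W: opp run (2,3) (2,2) capped by B -> flip
Dir E: first cell '.' (not opp) -> no flip
Dir SW: opp run (3,3), next='.' -> no flip
Dir S: first cell '.' (not opp) -> no flip
Dir SE: first cell '.' (not opp) -> no flip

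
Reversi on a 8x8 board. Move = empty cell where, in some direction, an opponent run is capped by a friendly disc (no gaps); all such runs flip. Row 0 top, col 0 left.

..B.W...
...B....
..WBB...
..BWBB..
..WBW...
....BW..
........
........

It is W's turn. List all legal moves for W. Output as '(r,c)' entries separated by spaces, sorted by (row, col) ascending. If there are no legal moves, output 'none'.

(0,1): no bracket -> illegal
(0,3): flips 2 -> legal
(1,1): no bracket -> illegal
(1,2): no bracket -> illegal
(1,4): flips 2 -> legal
(1,5): flips 1 -> legal
(2,1): no bracket -> illegal
(2,5): flips 2 -> legal
(2,6): flips 1 -> legal
(3,1): flips 1 -> legal
(3,6): flips 2 -> legal
(4,1): no bracket -> illegal
(4,5): no bracket -> illegal
(4,6): no bracket -> illegal
(5,2): no bracket -> illegal
(5,3): flips 2 -> legal
(6,3): no bracket -> illegal
(6,4): flips 1 -> legal
(6,5): no bracket -> illegal

Answer: (0,3) (1,4) (1,5) (2,5) (2,6) (3,1) (3,6) (5,3) (6,4)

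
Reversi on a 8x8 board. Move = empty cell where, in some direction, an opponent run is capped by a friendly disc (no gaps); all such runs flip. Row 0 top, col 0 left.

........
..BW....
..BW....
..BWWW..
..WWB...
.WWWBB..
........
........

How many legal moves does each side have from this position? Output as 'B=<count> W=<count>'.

-- B to move --
(0,2): no bracket -> illegal
(0,3): no bracket -> illegal
(0,4): flips 1 -> legal
(1,4): flips 2 -> legal
(2,4): flips 2 -> legal
(2,5): no bracket -> illegal
(2,6): flips 1 -> legal
(3,1): no bracket -> illegal
(3,6): flips 3 -> legal
(4,0): no bracket -> illegal
(4,1): flips 2 -> legal
(4,5): flips 2 -> legal
(4,6): no bracket -> illegal
(5,0): flips 3 -> legal
(6,0): no bracket -> illegal
(6,1): no bracket -> illegal
(6,2): flips 3 -> legal
(6,3): no bracket -> illegal
(6,4): no bracket -> illegal
B mobility = 9
-- W to move --
(0,1): flips 1 -> legal
(0,2): flips 3 -> legal
(0,3): no bracket -> illegal
(1,1): flips 2 -> legal
(2,1): flips 2 -> legal
(3,1): flips 2 -> legal
(4,1): flips 1 -> legal
(4,5): flips 1 -> legal
(4,6): no bracket -> illegal
(5,6): flips 2 -> legal
(6,3): no bracket -> illegal
(6,4): flips 2 -> legal
(6,5): flips 1 -> legal
(6,6): flips 2 -> legal
W mobility = 11

Answer: B=9 W=11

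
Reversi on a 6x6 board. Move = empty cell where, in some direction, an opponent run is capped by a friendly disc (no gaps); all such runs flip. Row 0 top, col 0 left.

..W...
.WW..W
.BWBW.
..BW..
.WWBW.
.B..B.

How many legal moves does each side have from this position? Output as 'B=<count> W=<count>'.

-- B to move --
(0,0): no bracket -> illegal
(0,1): flips 2 -> legal
(0,3): flips 1 -> legal
(0,4): no bracket -> illegal
(0,5): no bracket -> illegal
(1,0): no bracket -> illegal
(1,3): no bracket -> illegal
(1,4): no bracket -> illegal
(2,0): no bracket -> illegal
(2,5): flips 1 -> legal
(3,0): no bracket -> illegal
(3,1): flips 1 -> legal
(3,4): flips 2 -> legal
(3,5): no bracket -> illegal
(4,0): flips 2 -> legal
(4,5): flips 1 -> legal
(5,0): flips 1 -> legal
(5,2): flips 1 -> legal
(5,3): no bracket -> illegal
(5,5): no bracket -> illegal
B mobility = 9
-- W to move --
(1,0): no bracket -> illegal
(1,3): flips 1 -> legal
(1,4): flips 2 -> legal
(2,0): flips 1 -> legal
(3,0): flips 1 -> legal
(3,1): flips 2 -> legal
(3,4): flips 1 -> legal
(4,0): no bracket -> illegal
(4,5): no bracket -> illegal
(5,0): no bracket -> illegal
(5,2): no bracket -> illegal
(5,3): flips 1 -> legal
(5,5): no bracket -> illegal
W mobility = 7

Answer: B=9 W=7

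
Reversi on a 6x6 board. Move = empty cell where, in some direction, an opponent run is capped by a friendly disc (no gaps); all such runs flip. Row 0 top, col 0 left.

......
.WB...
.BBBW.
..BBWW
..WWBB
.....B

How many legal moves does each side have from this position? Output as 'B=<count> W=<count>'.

Answer: B=11 W=8

Derivation:
-- B to move --
(0,0): flips 1 -> legal
(0,1): flips 1 -> legal
(0,2): no bracket -> illegal
(1,0): flips 1 -> legal
(1,3): no bracket -> illegal
(1,4): flips 2 -> legal
(1,5): flips 1 -> legal
(2,0): no bracket -> illegal
(2,5): flips 2 -> legal
(3,1): no bracket -> illegal
(4,1): flips 2 -> legal
(5,1): flips 1 -> legal
(5,2): flips 1 -> legal
(5,3): flips 1 -> legal
(5,4): flips 1 -> legal
B mobility = 11
-- W to move --
(0,1): flips 2 -> legal
(0,2): flips 3 -> legal
(0,3): no bracket -> illegal
(1,0): flips 2 -> legal
(1,3): flips 3 -> legal
(1,4): no bracket -> illegal
(2,0): flips 3 -> legal
(3,0): no bracket -> illegal
(3,1): flips 3 -> legal
(4,1): no bracket -> illegal
(5,3): flips 1 -> legal
(5,4): flips 1 -> legal
W mobility = 8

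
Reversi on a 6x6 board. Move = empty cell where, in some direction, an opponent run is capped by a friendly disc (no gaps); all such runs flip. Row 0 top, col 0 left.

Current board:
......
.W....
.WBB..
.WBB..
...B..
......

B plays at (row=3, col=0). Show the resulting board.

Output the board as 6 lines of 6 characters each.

Place B at (3,0); scan 8 dirs for brackets.
Dir NW: edge -> no flip
Dir N: first cell '.' (not opp) -> no flip
Dir NE: opp run (2,1), next='.' -> no flip
Dir W: edge -> no flip
Dir E: opp run (3,1) capped by B -> flip
Dir SW: edge -> no flip
Dir S: first cell '.' (not opp) -> no flip
Dir SE: first cell '.' (not opp) -> no flip
All flips: (3,1)

Answer: ......
.W....
.WBB..
BBBB..
...B..
......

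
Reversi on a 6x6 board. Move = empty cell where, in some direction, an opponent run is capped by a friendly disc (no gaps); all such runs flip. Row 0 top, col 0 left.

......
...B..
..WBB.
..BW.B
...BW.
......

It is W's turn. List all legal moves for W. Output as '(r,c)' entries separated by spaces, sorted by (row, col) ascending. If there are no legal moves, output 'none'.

(0,2): no bracket -> illegal
(0,3): flips 2 -> legal
(0,4): flips 1 -> legal
(1,2): no bracket -> illegal
(1,4): no bracket -> illegal
(1,5): flips 1 -> legal
(2,1): no bracket -> illegal
(2,5): flips 2 -> legal
(3,1): flips 1 -> legal
(3,4): no bracket -> illegal
(4,1): no bracket -> illegal
(4,2): flips 2 -> legal
(4,5): no bracket -> illegal
(5,2): no bracket -> illegal
(5,3): flips 1 -> legal
(5,4): no bracket -> illegal

Answer: (0,3) (0,4) (1,5) (2,5) (3,1) (4,2) (5,3)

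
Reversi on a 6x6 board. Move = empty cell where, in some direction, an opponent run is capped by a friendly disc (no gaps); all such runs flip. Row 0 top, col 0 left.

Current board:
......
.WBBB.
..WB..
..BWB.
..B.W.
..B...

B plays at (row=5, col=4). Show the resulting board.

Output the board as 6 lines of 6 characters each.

Answer: ......
.WBBB.
..WB..
..BWB.
..B.B.
..B.B.

Derivation:
Place B at (5,4); scan 8 dirs for brackets.
Dir NW: first cell '.' (not opp) -> no flip
Dir N: opp run (4,4) capped by B -> flip
Dir NE: first cell '.' (not opp) -> no flip
Dir W: first cell '.' (not opp) -> no flip
Dir E: first cell '.' (not opp) -> no flip
Dir SW: edge -> no flip
Dir S: edge -> no flip
Dir SE: edge -> no flip
All flips: (4,4)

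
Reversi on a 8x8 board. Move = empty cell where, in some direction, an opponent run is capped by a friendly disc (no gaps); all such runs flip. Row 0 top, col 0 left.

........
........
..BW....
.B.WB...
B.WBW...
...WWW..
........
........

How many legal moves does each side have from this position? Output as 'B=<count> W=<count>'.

-- B to move --
(1,2): flips 1 -> legal
(1,3): flips 2 -> legal
(1,4): no bracket -> illegal
(2,4): flips 1 -> legal
(3,2): flips 1 -> legal
(3,5): no bracket -> illegal
(4,1): flips 1 -> legal
(4,5): flips 1 -> legal
(4,6): no bracket -> illegal
(5,1): no bracket -> illegal
(5,2): no bracket -> illegal
(5,6): no bracket -> illegal
(6,2): no bracket -> illegal
(6,3): flips 1 -> legal
(6,4): flips 4 -> legal
(6,5): flips 1 -> legal
(6,6): flips 3 -> legal
B mobility = 10
-- W to move --
(1,1): flips 1 -> legal
(1,2): no bracket -> illegal
(1,3): no bracket -> illegal
(2,0): flips 1 -> legal
(2,1): flips 1 -> legal
(2,4): flips 1 -> legal
(2,5): no bracket -> illegal
(3,0): no bracket -> illegal
(3,2): flips 1 -> legal
(3,5): flips 1 -> legal
(4,1): no bracket -> illegal
(4,5): flips 1 -> legal
(5,0): no bracket -> illegal
(5,1): no bracket -> illegal
(5,2): no bracket -> illegal
W mobility = 7

Answer: B=10 W=7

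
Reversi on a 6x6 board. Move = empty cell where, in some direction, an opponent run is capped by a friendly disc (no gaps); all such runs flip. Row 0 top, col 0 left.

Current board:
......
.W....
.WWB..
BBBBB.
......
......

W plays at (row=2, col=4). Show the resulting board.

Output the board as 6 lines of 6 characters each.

Place W at (2,4); scan 8 dirs for brackets.
Dir NW: first cell '.' (not opp) -> no flip
Dir N: first cell '.' (not opp) -> no flip
Dir NE: first cell '.' (not opp) -> no flip
Dir W: opp run (2,3) capped by W -> flip
Dir E: first cell '.' (not opp) -> no flip
Dir SW: opp run (3,3), next='.' -> no flip
Dir S: opp run (3,4), next='.' -> no flip
Dir SE: first cell '.' (not opp) -> no flip
All flips: (2,3)

Answer: ......
.W....
.WWWW.
BBBBB.
......
......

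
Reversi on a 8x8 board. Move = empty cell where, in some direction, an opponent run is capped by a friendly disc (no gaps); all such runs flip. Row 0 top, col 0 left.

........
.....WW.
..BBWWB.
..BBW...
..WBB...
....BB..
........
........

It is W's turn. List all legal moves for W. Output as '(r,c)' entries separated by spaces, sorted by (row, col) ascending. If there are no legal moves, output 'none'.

(1,1): no bracket -> illegal
(1,2): flips 3 -> legal
(1,3): no bracket -> illegal
(1,4): no bracket -> illegal
(1,7): no bracket -> illegal
(2,1): flips 2 -> legal
(2,7): flips 1 -> legal
(3,1): flips 2 -> legal
(3,5): no bracket -> illegal
(3,6): flips 1 -> legal
(3,7): flips 1 -> legal
(4,1): no bracket -> illegal
(4,5): flips 2 -> legal
(4,6): no bracket -> illegal
(5,2): flips 1 -> legal
(5,3): no bracket -> illegal
(5,6): no bracket -> illegal
(6,3): no bracket -> illegal
(6,4): flips 2 -> legal
(6,5): no bracket -> illegal
(6,6): no bracket -> illegal

Answer: (1,2) (2,1) (2,7) (3,1) (3,6) (3,7) (4,5) (5,2) (6,4)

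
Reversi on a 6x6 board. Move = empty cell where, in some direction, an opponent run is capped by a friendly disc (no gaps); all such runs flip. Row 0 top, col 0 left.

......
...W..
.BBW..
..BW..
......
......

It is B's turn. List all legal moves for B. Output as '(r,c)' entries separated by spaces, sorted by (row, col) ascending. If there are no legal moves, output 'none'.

Answer: (0,4) (1,4) (2,4) (3,4) (4,4)

Derivation:
(0,2): no bracket -> illegal
(0,3): no bracket -> illegal
(0,4): flips 1 -> legal
(1,2): no bracket -> illegal
(1,4): flips 1 -> legal
(2,4): flips 1 -> legal
(3,4): flips 1 -> legal
(4,2): no bracket -> illegal
(4,3): no bracket -> illegal
(4,4): flips 1 -> legal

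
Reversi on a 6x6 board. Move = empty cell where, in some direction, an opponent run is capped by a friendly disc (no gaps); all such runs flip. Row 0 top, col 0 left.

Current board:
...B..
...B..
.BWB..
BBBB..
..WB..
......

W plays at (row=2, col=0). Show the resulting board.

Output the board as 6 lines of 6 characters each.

Answer: ...B..
...B..
WWWB..
BWBB..
..WB..
......

Derivation:
Place W at (2,0); scan 8 dirs for brackets.
Dir NW: edge -> no flip
Dir N: first cell '.' (not opp) -> no flip
Dir NE: first cell '.' (not opp) -> no flip
Dir W: edge -> no flip
Dir E: opp run (2,1) capped by W -> flip
Dir SW: edge -> no flip
Dir S: opp run (3,0), next='.' -> no flip
Dir SE: opp run (3,1) capped by W -> flip
All flips: (2,1) (3,1)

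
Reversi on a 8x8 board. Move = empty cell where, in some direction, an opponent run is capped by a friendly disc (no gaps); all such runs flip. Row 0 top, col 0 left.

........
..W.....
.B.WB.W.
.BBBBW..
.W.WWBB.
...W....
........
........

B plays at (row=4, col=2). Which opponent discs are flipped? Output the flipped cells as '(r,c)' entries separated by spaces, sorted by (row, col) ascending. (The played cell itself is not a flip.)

Answer: (4,3) (4,4)

Derivation:
Dir NW: first cell 'B' (not opp) -> no flip
Dir N: first cell 'B' (not opp) -> no flip
Dir NE: first cell 'B' (not opp) -> no flip
Dir W: opp run (4,1), next='.' -> no flip
Dir E: opp run (4,3) (4,4) capped by B -> flip
Dir SW: first cell '.' (not opp) -> no flip
Dir S: first cell '.' (not opp) -> no flip
Dir SE: opp run (5,3), next='.' -> no flip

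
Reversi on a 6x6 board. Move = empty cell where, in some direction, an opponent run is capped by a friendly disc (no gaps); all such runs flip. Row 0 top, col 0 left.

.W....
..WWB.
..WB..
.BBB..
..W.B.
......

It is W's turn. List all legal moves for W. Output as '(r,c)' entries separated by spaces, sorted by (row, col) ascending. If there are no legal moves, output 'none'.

(0,3): no bracket -> illegal
(0,4): no bracket -> illegal
(0,5): no bracket -> illegal
(1,5): flips 1 -> legal
(2,0): flips 1 -> legal
(2,1): no bracket -> illegal
(2,4): flips 2 -> legal
(2,5): no bracket -> illegal
(3,0): no bracket -> illegal
(3,4): flips 1 -> legal
(3,5): no bracket -> illegal
(4,0): flips 1 -> legal
(4,1): no bracket -> illegal
(4,3): flips 2 -> legal
(4,5): no bracket -> illegal
(5,3): no bracket -> illegal
(5,4): no bracket -> illegal
(5,5): flips 2 -> legal

Answer: (1,5) (2,0) (2,4) (3,4) (4,0) (4,3) (5,5)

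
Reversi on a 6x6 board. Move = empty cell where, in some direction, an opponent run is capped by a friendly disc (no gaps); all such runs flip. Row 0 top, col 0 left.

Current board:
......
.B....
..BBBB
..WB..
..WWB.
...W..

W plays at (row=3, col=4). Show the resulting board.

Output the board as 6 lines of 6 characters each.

Answer: ......
.B....
..BBBB
..WWW.
..WWB.
...W..

Derivation:
Place W at (3,4); scan 8 dirs for brackets.
Dir NW: opp run (2,3), next='.' -> no flip
Dir N: opp run (2,4), next='.' -> no flip
Dir NE: opp run (2,5), next=edge -> no flip
Dir W: opp run (3,3) capped by W -> flip
Dir E: first cell '.' (not opp) -> no flip
Dir SW: first cell 'W' (not opp) -> no flip
Dir S: opp run (4,4), next='.' -> no flip
Dir SE: first cell '.' (not opp) -> no flip
All flips: (3,3)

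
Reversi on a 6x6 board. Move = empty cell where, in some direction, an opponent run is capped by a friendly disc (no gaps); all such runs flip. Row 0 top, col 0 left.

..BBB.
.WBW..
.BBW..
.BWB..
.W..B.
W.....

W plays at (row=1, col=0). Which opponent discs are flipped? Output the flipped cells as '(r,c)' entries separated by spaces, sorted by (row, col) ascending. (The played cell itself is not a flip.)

Dir NW: edge -> no flip
Dir N: first cell '.' (not opp) -> no flip
Dir NE: first cell '.' (not opp) -> no flip
Dir W: edge -> no flip
Dir E: first cell 'W' (not opp) -> no flip
Dir SW: edge -> no flip
Dir S: first cell '.' (not opp) -> no flip
Dir SE: opp run (2,1) capped by W -> flip

Answer: (2,1)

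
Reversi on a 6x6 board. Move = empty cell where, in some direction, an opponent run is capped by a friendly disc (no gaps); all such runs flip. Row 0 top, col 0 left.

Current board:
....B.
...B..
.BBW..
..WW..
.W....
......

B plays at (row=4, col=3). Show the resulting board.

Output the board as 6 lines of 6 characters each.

Place B at (4,3); scan 8 dirs for brackets.
Dir NW: opp run (3,2) capped by B -> flip
Dir N: opp run (3,3) (2,3) capped by B -> flip
Dir NE: first cell '.' (not opp) -> no flip
Dir W: first cell '.' (not opp) -> no flip
Dir E: first cell '.' (not opp) -> no flip
Dir SW: first cell '.' (not opp) -> no flip
Dir S: first cell '.' (not opp) -> no flip
Dir SE: first cell '.' (not opp) -> no flip
All flips: (2,3) (3,2) (3,3)

Answer: ....B.
...B..
.BBB..
..BB..
.W.B..
......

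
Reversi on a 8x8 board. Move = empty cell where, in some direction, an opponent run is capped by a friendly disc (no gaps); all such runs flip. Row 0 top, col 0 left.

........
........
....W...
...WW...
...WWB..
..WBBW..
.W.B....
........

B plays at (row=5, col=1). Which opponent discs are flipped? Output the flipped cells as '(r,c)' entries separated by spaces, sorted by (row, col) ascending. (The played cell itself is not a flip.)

Dir NW: first cell '.' (not opp) -> no flip
Dir N: first cell '.' (not opp) -> no flip
Dir NE: first cell '.' (not opp) -> no flip
Dir W: first cell '.' (not opp) -> no flip
Dir E: opp run (5,2) capped by B -> flip
Dir SW: first cell '.' (not opp) -> no flip
Dir S: opp run (6,1), next='.' -> no flip
Dir SE: first cell '.' (not opp) -> no flip

Answer: (5,2)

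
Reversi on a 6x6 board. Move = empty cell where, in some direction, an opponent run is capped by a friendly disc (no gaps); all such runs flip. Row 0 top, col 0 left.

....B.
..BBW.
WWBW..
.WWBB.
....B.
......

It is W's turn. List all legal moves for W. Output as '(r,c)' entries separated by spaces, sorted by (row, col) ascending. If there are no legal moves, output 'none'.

(0,1): flips 1 -> legal
(0,2): flips 2 -> legal
(0,3): flips 2 -> legal
(0,5): no bracket -> illegal
(1,1): flips 2 -> legal
(1,5): no bracket -> illegal
(2,4): no bracket -> illegal
(2,5): no bracket -> illegal
(3,5): flips 2 -> legal
(4,2): no bracket -> illegal
(4,3): flips 1 -> legal
(4,5): flips 1 -> legal
(5,3): no bracket -> illegal
(5,4): no bracket -> illegal
(5,5): no bracket -> illegal

Answer: (0,1) (0,2) (0,3) (1,1) (3,5) (4,3) (4,5)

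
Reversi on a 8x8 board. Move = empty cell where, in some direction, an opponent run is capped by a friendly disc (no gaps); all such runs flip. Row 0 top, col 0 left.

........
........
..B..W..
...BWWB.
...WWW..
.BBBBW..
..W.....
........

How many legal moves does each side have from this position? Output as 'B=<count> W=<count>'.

Answer: B=10 W=13

Derivation:
-- B to move --
(1,4): flips 1 -> legal
(1,5): no bracket -> illegal
(1,6): flips 3 -> legal
(2,3): no bracket -> illegal
(2,4): flips 2 -> legal
(2,6): flips 2 -> legal
(3,2): flips 1 -> legal
(4,2): no bracket -> illegal
(4,6): no bracket -> illegal
(5,6): flips 1 -> legal
(6,1): no bracket -> illegal
(6,3): no bracket -> illegal
(6,4): no bracket -> illegal
(6,5): no bracket -> illegal
(6,6): flips 2 -> legal
(7,1): flips 1 -> legal
(7,2): flips 1 -> legal
(7,3): flips 1 -> legal
B mobility = 10
-- W to move --
(1,1): flips 2 -> legal
(1,2): no bracket -> illegal
(1,3): no bracket -> illegal
(2,1): no bracket -> illegal
(2,3): flips 1 -> legal
(2,4): no bracket -> illegal
(2,6): no bracket -> illegal
(2,7): flips 1 -> legal
(3,1): no bracket -> illegal
(3,2): flips 1 -> legal
(3,7): flips 1 -> legal
(4,0): flips 1 -> legal
(4,1): no bracket -> illegal
(4,2): flips 1 -> legal
(4,6): no bracket -> illegal
(4,7): flips 1 -> legal
(5,0): flips 4 -> legal
(6,0): no bracket -> illegal
(6,1): flips 1 -> legal
(6,3): flips 2 -> legal
(6,4): flips 1 -> legal
(6,5): flips 1 -> legal
W mobility = 13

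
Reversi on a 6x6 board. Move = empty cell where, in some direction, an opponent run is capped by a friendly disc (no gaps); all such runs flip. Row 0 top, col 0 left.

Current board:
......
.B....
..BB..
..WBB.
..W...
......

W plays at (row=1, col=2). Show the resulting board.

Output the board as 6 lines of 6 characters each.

Answer: ......
.BW...
..WB..
..WBB.
..W...
......

Derivation:
Place W at (1,2); scan 8 dirs for brackets.
Dir NW: first cell '.' (not opp) -> no flip
Dir N: first cell '.' (not opp) -> no flip
Dir NE: first cell '.' (not opp) -> no flip
Dir W: opp run (1,1), next='.' -> no flip
Dir E: first cell '.' (not opp) -> no flip
Dir SW: first cell '.' (not opp) -> no flip
Dir S: opp run (2,2) capped by W -> flip
Dir SE: opp run (2,3) (3,4), next='.' -> no flip
All flips: (2,2)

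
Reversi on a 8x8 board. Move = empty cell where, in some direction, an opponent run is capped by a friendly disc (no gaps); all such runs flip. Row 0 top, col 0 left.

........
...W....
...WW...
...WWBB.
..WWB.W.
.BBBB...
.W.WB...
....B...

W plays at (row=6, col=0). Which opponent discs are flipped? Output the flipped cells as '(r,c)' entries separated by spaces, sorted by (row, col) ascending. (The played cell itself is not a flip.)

Answer: (5,1)

Derivation:
Dir NW: edge -> no flip
Dir N: first cell '.' (not opp) -> no flip
Dir NE: opp run (5,1) capped by W -> flip
Dir W: edge -> no flip
Dir E: first cell 'W' (not opp) -> no flip
Dir SW: edge -> no flip
Dir S: first cell '.' (not opp) -> no flip
Dir SE: first cell '.' (not opp) -> no flip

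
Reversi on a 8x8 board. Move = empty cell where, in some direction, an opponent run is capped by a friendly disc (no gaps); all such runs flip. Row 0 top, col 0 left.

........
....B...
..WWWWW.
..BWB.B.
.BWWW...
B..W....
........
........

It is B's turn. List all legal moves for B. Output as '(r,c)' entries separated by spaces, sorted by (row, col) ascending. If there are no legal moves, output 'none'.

(1,1): no bracket -> illegal
(1,2): flips 2 -> legal
(1,3): no bracket -> illegal
(1,5): no bracket -> illegal
(1,6): flips 2 -> legal
(1,7): no bracket -> illegal
(2,1): no bracket -> illegal
(2,7): no bracket -> illegal
(3,1): no bracket -> illegal
(3,5): no bracket -> illegal
(3,7): no bracket -> illegal
(4,5): flips 3 -> legal
(5,1): no bracket -> illegal
(5,2): flips 2 -> legal
(5,4): flips 2 -> legal
(5,5): no bracket -> illegal
(6,2): no bracket -> illegal
(6,3): no bracket -> illegal
(6,4): no bracket -> illegal

Answer: (1,2) (1,6) (4,5) (5,2) (5,4)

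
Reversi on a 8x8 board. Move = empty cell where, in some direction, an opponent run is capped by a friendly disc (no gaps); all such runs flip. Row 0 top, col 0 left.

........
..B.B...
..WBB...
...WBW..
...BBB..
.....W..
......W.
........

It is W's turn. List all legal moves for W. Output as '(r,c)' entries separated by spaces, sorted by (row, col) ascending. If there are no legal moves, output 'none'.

(0,1): no bracket -> illegal
(0,2): flips 1 -> legal
(0,3): no bracket -> illegal
(0,4): no bracket -> illegal
(0,5): no bracket -> illegal
(1,1): no bracket -> illegal
(1,3): flips 2 -> legal
(1,5): flips 1 -> legal
(2,1): no bracket -> illegal
(2,5): flips 2 -> legal
(3,2): no bracket -> illegal
(3,6): no bracket -> illegal
(4,2): no bracket -> illegal
(4,6): no bracket -> illegal
(5,2): no bracket -> illegal
(5,3): flips 2 -> legal
(5,4): no bracket -> illegal
(5,6): no bracket -> illegal

Answer: (0,2) (1,3) (1,5) (2,5) (5,3)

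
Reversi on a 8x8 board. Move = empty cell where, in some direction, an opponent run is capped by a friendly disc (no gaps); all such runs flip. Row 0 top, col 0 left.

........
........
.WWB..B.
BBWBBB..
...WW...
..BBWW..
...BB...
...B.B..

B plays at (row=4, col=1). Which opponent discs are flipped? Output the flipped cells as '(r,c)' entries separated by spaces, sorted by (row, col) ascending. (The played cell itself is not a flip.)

Answer: (3,2)

Derivation:
Dir NW: first cell 'B' (not opp) -> no flip
Dir N: first cell 'B' (not opp) -> no flip
Dir NE: opp run (3,2) capped by B -> flip
Dir W: first cell '.' (not opp) -> no flip
Dir E: first cell '.' (not opp) -> no flip
Dir SW: first cell '.' (not opp) -> no flip
Dir S: first cell '.' (not opp) -> no flip
Dir SE: first cell 'B' (not opp) -> no flip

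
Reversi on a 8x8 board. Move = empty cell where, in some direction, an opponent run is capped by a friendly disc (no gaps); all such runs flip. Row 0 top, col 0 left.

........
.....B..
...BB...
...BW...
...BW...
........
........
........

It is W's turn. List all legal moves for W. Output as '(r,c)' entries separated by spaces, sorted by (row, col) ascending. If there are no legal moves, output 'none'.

Answer: (1,2) (1,4) (2,2) (3,2) (4,2) (5,2)

Derivation:
(0,4): no bracket -> illegal
(0,5): no bracket -> illegal
(0,6): no bracket -> illegal
(1,2): flips 1 -> legal
(1,3): no bracket -> illegal
(1,4): flips 1 -> legal
(1,6): no bracket -> illegal
(2,2): flips 1 -> legal
(2,5): no bracket -> illegal
(2,6): no bracket -> illegal
(3,2): flips 1 -> legal
(3,5): no bracket -> illegal
(4,2): flips 1 -> legal
(5,2): flips 1 -> legal
(5,3): no bracket -> illegal
(5,4): no bracket -> illegal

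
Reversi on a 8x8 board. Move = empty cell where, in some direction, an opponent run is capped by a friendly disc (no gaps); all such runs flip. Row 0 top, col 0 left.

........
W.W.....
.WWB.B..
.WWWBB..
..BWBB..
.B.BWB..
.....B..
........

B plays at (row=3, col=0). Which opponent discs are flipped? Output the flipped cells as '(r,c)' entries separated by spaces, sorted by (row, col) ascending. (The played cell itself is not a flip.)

Dir NW: edge -> no flip
Dir N: first cell '.' (not opp) -> no flip
Dir NE: opp run (2,1) (1,2), next='.' -> no flip
Dir W: edge -> no flip
Dir E: opp run (3,1) (3,2) (3,3) capped by B -> flip
Dir SW: edge -> no flip
Dir S: first cell '.' (not opp) -> no flip
Dir SE: first cell '.' (not opp) -> no flip

Answer: (3,1) (3,2) (3,3)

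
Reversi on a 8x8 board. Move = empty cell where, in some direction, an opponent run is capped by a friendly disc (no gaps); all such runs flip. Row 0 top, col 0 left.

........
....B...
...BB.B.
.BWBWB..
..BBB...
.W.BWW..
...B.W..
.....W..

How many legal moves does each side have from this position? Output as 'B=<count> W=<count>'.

Answer: B=10 W=9

Derivation:
-- B to move --
(2,1): flips 1 -> legal
(2,2): flips 1 -> legal
(2,5): flips 1 -> legal
(4,0): no bracket -> illegal
(4,1): flips 1 -> legal
(4,5): flips 2 -> legal
(4,6): no bracket -> illegal
(5,0): no bracket -> illegal
(5,2): no bracket -> illegal
(5,6): flips 2 -> legal
(6,0): flips 1 -> legal
(6,1): no bracket -> illegal
(6,2): no bracket -> illegal
(6,4): flips 1 -> legal
(6,6): flips 1 -> legal
(7,4): no bracket -> illegal
(7,6): flips 2 -> legal
B mobility = 10
-- W to move --
(0,3): no bracket -> illegal
(0,4): flips 2 -> legal
(0,5): flips 2 -> legal
(1,2): flips 1 -> legal
(1,3): no bracket -> illegal
(1,5): flips 3 -> legal
(1,6): no bracket -> illegal
(1,7): no bracket -> illegal
(2,0): no bracket -> illegal
(2,1): no bracket -> illegal
(2,2): flips 2 -> legal
(2,5): no bracket -> illegal
(2,7): no bracket -> illegal
(3,0): flips 1 -> legal
(3,6): flips 1 -> legal
(3,7): no bracket -> illegal
(4,0): no bracket -> illegal
(4,1): no bracket -> illegal
(4,5): no bracket -> illegal
(4,6): no bracket -> illegal
(5,2): flips 3 -> legal
(6,2): no bracket -> illegal
(6,4): no bracket -> illegal
(7,2): flips 1 -> legal
(7,3): no bracket -> illegal
(7,4): no bracket -> illegal
W mobility = 9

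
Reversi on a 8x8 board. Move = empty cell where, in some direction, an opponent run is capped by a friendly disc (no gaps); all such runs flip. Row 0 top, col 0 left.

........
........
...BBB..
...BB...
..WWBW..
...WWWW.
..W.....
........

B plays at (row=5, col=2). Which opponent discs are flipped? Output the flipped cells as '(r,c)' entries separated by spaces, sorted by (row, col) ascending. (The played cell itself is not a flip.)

Answer: (4,3)

Derivation:
Dir NW: first cell '.' (not opp) -> no flip
Dir N: opp run (4,2), next='.' -> no flip
Dir NE: opp run (4,3) capped by B -> flip
Dir W: first cell '.' (not opp) -> no flip
Dir E: opp run (5,3) (5,4) (5,5) (5,6), next='.' -> no flip
Dir SW: first cell '.' (not opp) -> no flip
Dir S: opp run (6,2), next='.' -> no flip
Dir SE: first cell '.' (not opp) -> no flip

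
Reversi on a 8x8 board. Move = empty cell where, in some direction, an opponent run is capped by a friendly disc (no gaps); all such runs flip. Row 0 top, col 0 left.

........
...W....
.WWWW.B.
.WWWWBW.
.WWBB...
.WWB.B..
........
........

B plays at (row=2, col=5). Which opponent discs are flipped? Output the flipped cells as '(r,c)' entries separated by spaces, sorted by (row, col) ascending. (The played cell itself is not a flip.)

Dir NW: first cell '.' (not opp) -> no flip
Dir N: first cell '.' (not opp) -> no flip
Dir NE: first cell '.' (not opp) -> no flip
Dir W: opp run (2,4) (2,3) (2,2) (2,1), next='.' -> no flip
Dir E: first cell 'B' (not opp) -> no flip
Dir SW: opp run (3,4) capped by B -> flip
Dir S: first cell 'B' (not opp) -> no flip
Dir SE: opp run (3,6), next='.' -> no flip

Answer: (3,4)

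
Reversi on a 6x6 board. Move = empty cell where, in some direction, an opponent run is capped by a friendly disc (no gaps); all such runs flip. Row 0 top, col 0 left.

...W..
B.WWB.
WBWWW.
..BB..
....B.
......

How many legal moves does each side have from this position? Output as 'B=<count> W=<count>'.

-- B to move --
(0,1): no bracket -> illegal
(0,2): flips 2 -> legal
(0,4): no bracket -> illegal
(1,1): flips 3 -> legal
(1,5): flips 1 -> legal
(2,5): flips 3 -> legal
(3,0): flips 1 -> legal
(3,1): no bracket -> illegal
(3,4): flips 1 -> legal
(3,5): no bracket -> illegal
B mobility = 6
-- W to move --
(0,0): flips 1 -> legal
(0,1): no bracket -> illegal
(0,4): flips 1 -> legal
(0,5): flips 1 -> legal
(1,1): no bracket -> illegal
(1,5): flips 1 -> legal
(2,5): flips 1 -> legal
(3,0): flips 1 -> legal
(3,1): no bracket -> illegal
(3,4): no bracket -> illegal
(3,5): no bracket -> illegal
(4,1): flips 1 -> legal
(4,2): flips 2 -> legal
(4,3): flips 1 -> legal
(4,5): no bracket -> illegal
(5,3): no bracket -> illegal
(5,4): no bracket -> illegal
(5,5): flips 2 -> legal
W mobility = 10

Answer: B=6 W=10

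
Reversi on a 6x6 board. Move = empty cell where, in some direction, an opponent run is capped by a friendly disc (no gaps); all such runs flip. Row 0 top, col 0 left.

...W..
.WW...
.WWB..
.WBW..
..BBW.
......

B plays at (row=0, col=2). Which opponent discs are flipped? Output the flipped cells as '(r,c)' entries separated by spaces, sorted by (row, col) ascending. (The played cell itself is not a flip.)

Answer: (1,2) (2,2)

Derivation:
Dir NW: edge -> no flip
Dir N: edge -> no flip
Dir NE: edge -> no flip
Dir W: first cell '.' (not opp) -> no flip
Dir E: opp run (0,3), next='.' -> no flip
Dir SW: opp run (1,1), next='.' -> no flip
Dir S: opp run (1,2) (2,2) capped by B -> flip
Dir SE: first cell '.' (not opp) -> no flip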